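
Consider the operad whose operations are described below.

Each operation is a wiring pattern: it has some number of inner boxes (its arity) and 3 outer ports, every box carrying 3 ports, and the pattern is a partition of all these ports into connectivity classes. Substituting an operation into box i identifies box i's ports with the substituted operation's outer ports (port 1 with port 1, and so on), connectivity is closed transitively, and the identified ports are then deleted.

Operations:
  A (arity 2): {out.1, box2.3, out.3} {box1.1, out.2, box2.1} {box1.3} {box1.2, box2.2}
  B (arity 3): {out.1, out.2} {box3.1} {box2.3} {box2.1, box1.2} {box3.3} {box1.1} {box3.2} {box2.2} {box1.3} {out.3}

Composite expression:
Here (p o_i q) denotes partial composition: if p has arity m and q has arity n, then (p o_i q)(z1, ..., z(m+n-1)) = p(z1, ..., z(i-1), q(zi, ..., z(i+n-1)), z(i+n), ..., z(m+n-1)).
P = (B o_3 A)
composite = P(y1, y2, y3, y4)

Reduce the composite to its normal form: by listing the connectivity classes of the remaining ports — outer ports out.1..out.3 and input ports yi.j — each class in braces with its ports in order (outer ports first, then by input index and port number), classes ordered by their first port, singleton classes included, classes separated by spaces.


{out.1, out.2} {out.3} {y1.1} {y1.2, y2.1} {y1.3} {y2.2} {y2.3} {y3.1, y4.1} {y3.2, y4.2} {y3.3} {y4.3}

Treat the ports identified at B as solder joints: merge, then drop.
stage A: inputs (y3, y4), connectivity {out.1, out.3, y4.3} {out.2, y3.1, y4.1} {y3.2, y4.2} {y3.3}, out.j its boundary
stage B: inputs (y1, y2, y3, y4), connectivity {out.1, out.2} {out.3} {y1.1} {y1.2, y2.1} {y1.3} {y2.2} {y2.3} {y3.1, y4.1} {y3.2, y4.2} {y3.3} {y4.3}, out.j its boundary


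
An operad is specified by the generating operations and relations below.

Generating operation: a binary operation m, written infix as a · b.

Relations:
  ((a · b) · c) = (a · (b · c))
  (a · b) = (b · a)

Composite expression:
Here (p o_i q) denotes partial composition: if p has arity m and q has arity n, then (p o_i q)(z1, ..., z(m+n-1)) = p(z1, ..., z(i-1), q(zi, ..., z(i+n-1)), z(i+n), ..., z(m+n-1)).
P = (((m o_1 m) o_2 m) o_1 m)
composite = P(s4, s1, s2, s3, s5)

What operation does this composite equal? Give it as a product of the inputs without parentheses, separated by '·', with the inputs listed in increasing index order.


s1 · s2 · s3 · s4 · s5


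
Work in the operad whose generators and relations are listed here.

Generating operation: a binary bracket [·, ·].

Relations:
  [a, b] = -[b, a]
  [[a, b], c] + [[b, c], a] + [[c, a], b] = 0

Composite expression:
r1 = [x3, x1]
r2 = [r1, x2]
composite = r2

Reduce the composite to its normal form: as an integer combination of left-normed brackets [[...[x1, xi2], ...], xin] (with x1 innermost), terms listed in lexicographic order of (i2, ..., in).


Skip Jacobi rewriting: expand, keep x1-initial words, read off terms.
Composite bracket: [[x3, x1], x2]
Applying ab - ba throughout gives 4 signed words (2^2 = 4).
The x1-initial words carry the normal form:
  word x1x3x2 has sign -1, contributing -[[x1, x3], x2]

-[[x1, x3], x2]


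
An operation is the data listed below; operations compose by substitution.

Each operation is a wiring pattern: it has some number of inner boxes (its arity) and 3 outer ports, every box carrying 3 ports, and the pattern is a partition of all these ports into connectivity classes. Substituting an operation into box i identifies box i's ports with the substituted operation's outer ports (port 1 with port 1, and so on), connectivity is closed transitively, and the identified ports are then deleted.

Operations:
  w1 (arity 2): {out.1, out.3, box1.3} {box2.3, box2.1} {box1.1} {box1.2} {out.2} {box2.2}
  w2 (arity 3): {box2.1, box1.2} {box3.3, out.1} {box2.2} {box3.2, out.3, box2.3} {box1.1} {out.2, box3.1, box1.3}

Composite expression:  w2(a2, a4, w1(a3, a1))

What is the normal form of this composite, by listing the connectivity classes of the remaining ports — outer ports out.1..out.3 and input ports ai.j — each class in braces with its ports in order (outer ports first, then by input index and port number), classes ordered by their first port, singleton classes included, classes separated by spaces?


{out.1, out.2, a2.3, a3.3} {out.3, a4.3} {a1.1, a1.3} {a1.2} {a2.1} {a2.2, a4.1} {a3.1} {a3.2} {a4.2}


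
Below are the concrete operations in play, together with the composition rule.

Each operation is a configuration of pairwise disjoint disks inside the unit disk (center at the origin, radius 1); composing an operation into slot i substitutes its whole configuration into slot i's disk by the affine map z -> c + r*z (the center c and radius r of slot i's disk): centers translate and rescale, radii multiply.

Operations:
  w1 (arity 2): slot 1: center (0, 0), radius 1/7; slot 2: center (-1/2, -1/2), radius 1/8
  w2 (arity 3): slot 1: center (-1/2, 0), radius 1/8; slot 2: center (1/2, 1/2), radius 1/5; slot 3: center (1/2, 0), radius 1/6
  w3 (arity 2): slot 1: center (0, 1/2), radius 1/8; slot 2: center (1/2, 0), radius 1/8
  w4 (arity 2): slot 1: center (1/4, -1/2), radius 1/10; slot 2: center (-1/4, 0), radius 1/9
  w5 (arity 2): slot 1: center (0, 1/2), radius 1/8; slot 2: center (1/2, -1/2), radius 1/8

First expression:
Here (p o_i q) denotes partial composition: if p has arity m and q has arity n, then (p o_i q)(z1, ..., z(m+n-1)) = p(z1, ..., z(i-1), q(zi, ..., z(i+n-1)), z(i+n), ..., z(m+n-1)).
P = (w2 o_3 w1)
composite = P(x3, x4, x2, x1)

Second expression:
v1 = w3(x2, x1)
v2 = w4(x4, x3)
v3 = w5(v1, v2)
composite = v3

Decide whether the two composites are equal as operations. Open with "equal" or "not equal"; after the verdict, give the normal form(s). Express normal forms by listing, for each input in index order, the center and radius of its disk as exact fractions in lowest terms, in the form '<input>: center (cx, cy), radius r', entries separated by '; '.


Normal form of the first expression: x1: center (5/12, -1/12), radius 1/48; x2: center (1/2, 0), radius 1/42; x3: center (-1/2, 0), radius 1/8; x4: center (1/2, 1/2), radius 1/5
Normal form of the second expression: x1: center (1/16, 1/2), radius 1/64; x2: center (0, 9/16), radius 1/64; x3: center (15/32, -1/2), radius 1/72; x4: center (17/32, -9/16), radius 1/80
Distinct normal forms: not equal.

not equal; the first gives x1: center (5/12, -1/12), radius 1/48; x2: center (1/2, 0), radius 1/42; x3: center (-1/2, 0), radius 1/8; x4: center (1/2, 1/2), radius 1/5 and the second x1: center (1/16, 1/2), radius 1/64; x2: center (0, 9/16), radius 1/64; x3: center (15/32, -1/2), radius 1/72; x4: center (17/32, -9/16), radius 1/80


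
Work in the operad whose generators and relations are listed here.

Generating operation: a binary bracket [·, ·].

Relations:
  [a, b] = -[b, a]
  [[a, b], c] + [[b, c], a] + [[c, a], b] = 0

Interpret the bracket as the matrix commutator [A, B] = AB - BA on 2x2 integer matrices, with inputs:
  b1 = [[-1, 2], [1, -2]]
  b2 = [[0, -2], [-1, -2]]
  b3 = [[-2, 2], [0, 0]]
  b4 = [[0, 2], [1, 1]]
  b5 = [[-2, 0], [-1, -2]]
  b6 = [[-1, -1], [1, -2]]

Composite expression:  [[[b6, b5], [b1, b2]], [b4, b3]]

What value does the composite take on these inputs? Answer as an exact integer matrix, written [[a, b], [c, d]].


[b6, b5] = [[1, 0], [1, -1]]
[b1, b2] = [[0, -6], [3, 0]]
[[b6, b5], [b1, b2]] = [[6, -12], [-6, -6]]
[b4, b3] = [[-2, 2], [-2, 2]]
[[[b6, b5], [b1, b2]], [b4, b3]] = [[36, -24], [48, -36]]

[[36, -24], [48, -36]]


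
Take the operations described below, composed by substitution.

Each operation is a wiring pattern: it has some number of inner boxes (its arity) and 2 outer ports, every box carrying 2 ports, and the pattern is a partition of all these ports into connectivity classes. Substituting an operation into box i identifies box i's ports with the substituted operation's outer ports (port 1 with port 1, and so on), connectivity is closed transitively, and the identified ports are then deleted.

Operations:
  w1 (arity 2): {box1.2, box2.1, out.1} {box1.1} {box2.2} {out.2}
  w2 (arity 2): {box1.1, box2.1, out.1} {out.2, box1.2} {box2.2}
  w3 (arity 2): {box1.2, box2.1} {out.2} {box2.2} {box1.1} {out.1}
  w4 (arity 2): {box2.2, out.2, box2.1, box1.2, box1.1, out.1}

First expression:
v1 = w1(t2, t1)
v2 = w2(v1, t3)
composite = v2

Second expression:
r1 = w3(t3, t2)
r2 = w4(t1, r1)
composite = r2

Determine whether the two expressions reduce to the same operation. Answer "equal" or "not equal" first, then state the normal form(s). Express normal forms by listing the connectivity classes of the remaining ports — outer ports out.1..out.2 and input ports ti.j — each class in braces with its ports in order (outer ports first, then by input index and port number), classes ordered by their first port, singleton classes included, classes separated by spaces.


The first expression reduces to {out.1, t1.1, t2.2, t3.1} {out.2} {t1.2} {t2.1} {t3.2}
The second expression reduces to {out.1, out.2, t1.1, t1.2} {t2.1, t3.2} {t2.2} {t3.1}
Different reductions; not equal.

not equal — first {out.1, t1.1, t2.2, t3.1} {out.2} {t1.2} {t2.1} {t3.2}, second {out.1, out.2, t1.1, t1.2} {t2.1, t3.2} {t2.2} {t3.1}


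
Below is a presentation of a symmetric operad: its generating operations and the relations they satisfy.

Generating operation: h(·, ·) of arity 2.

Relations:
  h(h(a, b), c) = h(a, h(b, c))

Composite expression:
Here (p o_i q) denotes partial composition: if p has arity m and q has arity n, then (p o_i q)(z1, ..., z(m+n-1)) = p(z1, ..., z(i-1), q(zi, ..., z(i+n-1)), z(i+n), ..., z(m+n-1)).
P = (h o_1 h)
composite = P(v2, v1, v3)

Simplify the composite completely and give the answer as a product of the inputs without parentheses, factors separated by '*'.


v2 * v1 * v3


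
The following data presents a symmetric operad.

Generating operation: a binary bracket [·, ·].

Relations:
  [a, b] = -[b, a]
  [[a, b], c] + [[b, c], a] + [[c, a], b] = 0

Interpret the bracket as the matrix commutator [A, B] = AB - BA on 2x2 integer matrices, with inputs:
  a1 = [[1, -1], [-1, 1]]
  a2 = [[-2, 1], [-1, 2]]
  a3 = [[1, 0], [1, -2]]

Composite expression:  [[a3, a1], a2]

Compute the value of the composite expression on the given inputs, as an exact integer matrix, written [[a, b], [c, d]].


[[0, -10], [-10, 0]]


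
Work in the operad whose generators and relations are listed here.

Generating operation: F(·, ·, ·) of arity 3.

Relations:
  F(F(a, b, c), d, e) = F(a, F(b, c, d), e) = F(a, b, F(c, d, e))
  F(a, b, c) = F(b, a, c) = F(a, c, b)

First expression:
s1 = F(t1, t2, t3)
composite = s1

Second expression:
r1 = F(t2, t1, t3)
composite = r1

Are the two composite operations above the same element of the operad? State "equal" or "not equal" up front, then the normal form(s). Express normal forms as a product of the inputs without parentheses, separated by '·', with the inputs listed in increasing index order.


equal: each reduces to t1 · t2 · t3

The first expression reduces to t1 · t2 · t3
The second expression reduces to t1 · t2 · t3
One common form — equal.


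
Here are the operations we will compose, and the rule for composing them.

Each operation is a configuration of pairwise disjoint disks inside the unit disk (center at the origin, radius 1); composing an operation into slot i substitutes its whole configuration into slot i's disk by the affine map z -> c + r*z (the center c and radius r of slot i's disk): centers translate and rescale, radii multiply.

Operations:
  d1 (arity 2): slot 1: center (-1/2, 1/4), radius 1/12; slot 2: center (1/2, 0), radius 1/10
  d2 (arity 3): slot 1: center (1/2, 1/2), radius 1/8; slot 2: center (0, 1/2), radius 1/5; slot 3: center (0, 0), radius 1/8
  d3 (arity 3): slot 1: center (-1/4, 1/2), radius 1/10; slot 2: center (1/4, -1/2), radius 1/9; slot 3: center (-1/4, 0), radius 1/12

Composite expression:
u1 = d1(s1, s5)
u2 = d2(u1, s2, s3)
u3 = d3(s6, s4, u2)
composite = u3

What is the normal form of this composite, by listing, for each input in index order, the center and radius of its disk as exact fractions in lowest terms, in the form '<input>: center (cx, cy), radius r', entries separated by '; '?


s1: center (-41/192, 17/384), radius 1/1152; s2: center (-1/4, 1/24), radius 1/60; s3: center (-1/4, 0), radius 1/96; s4: center (1/4, -1/2), radius 1/9; s5: center (-13/64, 1/24), radius 1/960; s6: center (-1/4, 1/2), radius 1/10


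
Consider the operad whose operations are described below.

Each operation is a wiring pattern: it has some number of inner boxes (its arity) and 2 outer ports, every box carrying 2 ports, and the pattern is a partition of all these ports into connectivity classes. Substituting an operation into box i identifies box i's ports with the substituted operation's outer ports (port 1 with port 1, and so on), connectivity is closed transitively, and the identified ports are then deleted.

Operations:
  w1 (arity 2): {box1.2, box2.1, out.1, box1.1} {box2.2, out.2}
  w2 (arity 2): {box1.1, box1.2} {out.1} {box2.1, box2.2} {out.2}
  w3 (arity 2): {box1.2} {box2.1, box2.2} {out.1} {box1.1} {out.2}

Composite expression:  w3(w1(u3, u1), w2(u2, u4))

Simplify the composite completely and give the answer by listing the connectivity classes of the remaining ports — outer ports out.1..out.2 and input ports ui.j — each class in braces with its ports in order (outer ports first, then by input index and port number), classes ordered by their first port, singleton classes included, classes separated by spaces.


Treat the ports identified at w3 as solder joints: merge, then drop.
stage w1: inputs (u3, u1), connectivity {out.1, u1.1, u3.1, u3.2} {out.2, u1.2}, out.j its boundary
stage w2: inputs (u2, u4), connectivity {out.1} {out.2} {u2.1, u2.2} {u4.1, u4.2}, out.j its boundary
stage w3: inputs (u3, u1, u2, u4), connectivity {out.1} {out.2} {u1.1, u3.1, u3.2} {u1.2} {u2.1, u2.2} {u4.1, u4.2}, out.j its boundary

{out.1} {out.2} {u1.1, u3.1, u3.2} {u1.2} {u2.1, u2.2} {u4.1, u4.2}


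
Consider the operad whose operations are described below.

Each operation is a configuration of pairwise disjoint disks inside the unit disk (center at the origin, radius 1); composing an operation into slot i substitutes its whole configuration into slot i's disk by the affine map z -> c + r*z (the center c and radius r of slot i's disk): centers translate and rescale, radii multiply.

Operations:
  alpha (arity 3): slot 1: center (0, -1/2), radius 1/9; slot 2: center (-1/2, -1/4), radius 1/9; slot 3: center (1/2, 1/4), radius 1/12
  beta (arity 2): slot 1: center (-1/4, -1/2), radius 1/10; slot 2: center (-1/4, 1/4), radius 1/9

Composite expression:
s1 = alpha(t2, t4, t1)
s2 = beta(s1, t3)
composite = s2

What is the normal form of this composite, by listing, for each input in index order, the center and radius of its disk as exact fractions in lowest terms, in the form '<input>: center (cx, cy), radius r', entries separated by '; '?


t1: center (-1/5, -19/40), radius 1/120; t2: center (-1/4, -11/20), radius 1/90; t3: center (-1/4, 1/4), radius 1/9; t4: center (-3/10, -21/40), radius 1/90

Only the slot chain above each t matters under beta; compose those maps.
t2: after 2 affine steps, its disk has center (-1/4, -11/20), radius 1/90
t4: after 2 affine steps, its disk has center (-3/10, -21/40), radius 1/90
t1: after 2 affine steps, its disk has center (-1/5, -19/40), radius 1/120
t3: after 1 affine step, its disk has center (-1/4, 1/4), radius 1/9


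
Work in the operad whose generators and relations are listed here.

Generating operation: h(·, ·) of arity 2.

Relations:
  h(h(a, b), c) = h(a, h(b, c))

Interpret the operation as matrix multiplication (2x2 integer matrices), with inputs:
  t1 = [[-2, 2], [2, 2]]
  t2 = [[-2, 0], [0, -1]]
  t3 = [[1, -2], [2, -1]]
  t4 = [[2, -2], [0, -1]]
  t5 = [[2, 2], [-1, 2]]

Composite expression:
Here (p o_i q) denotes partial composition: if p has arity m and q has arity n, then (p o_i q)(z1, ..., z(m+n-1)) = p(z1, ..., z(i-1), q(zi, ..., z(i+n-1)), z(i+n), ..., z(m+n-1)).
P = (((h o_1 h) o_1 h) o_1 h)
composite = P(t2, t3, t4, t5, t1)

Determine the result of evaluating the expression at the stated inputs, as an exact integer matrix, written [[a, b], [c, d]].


h(t2, t3) = [[-2, 4], [-2, 1]]
h(h(t2, t3), t4) = [[-4, 0], [-4, 3]]
h(h(h(t2, t3), t4), t5) = [[-8, -8], [-11, -2]]
h(h(h(h(t2, t3), t4), t5), t1) = [[0, -32], [18, -26]]

[[0, -32], [18, -26]]


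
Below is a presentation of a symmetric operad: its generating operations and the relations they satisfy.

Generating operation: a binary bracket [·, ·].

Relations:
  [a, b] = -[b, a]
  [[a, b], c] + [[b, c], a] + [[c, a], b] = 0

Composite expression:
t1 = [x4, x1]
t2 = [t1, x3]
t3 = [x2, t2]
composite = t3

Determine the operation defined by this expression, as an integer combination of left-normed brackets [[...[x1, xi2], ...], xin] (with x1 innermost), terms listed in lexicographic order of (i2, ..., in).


[[[x1, x4], x3], x2]

In the tensor algebra, words opening x1 carry the x1-anchored form.
Composite bracket: [x2, [[x4, x1], x3]]
Under [a, b] = ab - ba we get 8 signed associative words (2^3 = 8).
Keep just the words that open with x1:
  x1x4x3x2 (sign +1) contributes +[[[x1, x4], x3], x2]


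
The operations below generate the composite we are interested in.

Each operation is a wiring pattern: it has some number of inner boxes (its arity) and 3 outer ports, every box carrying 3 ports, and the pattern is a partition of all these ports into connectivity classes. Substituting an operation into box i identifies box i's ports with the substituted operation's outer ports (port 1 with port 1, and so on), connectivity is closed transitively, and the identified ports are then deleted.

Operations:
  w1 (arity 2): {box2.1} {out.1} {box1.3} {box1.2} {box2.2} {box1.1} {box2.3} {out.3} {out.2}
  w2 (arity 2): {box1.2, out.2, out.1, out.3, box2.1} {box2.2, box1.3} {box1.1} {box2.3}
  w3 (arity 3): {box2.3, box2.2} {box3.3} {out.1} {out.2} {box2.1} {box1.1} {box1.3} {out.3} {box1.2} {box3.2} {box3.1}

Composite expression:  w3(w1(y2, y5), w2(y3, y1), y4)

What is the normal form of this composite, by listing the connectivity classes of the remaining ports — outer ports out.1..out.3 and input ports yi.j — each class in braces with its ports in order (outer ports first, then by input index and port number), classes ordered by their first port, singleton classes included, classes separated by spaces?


{out.1} {out.2} {out.3} {y1.1, y3.2} {y1.2, y3.3} {y1.3} {y2.1} {y2.2} {y2.3} {y3.1} {y4.1} {y4.2} {y4.3} {y5.1} {y5.2} {y5.3}


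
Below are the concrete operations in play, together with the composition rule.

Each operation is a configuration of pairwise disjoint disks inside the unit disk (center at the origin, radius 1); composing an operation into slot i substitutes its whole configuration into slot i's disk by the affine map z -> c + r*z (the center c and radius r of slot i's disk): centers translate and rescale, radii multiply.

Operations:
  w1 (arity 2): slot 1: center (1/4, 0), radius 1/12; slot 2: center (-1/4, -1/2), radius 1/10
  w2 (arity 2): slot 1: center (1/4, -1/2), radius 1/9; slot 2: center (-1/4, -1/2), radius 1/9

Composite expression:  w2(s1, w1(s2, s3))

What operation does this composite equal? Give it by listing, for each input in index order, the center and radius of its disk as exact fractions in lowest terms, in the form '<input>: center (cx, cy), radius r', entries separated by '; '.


s1: center (1/4, -1/2), radius 1/9; s2: center (-2/9, -1/2), radius 1/108; s3: center (-5/18, -5/9), radius 1/90

Only the slot chain above each s matters under w2; compose those maps.
for s1, the 1-step affine chain lands on center (1/4, -1/2), radius 1/9
for s2, the 2-step affine chain lands on center (-2/9, -1/2), radius 1/108
for s3, the 2-step affine chain lands on center (-5/18, -5/9), radius 1/90


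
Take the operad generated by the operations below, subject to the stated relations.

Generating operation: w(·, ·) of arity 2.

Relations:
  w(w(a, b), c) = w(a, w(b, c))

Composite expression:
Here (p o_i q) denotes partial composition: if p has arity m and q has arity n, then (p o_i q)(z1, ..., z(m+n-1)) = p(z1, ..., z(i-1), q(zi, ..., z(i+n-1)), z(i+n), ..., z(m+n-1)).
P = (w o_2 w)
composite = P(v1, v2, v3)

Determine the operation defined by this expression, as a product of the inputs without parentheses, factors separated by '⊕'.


v1 ⊕ v2 ⊕ v3

Under associativity of w, the answer is the v's in reading order.
w(v2, v3) linearizes to v2 ⊕ v3
w(v1, w(v2, v3)) linearizes to v1 ⊕ v2 ⊕ v3


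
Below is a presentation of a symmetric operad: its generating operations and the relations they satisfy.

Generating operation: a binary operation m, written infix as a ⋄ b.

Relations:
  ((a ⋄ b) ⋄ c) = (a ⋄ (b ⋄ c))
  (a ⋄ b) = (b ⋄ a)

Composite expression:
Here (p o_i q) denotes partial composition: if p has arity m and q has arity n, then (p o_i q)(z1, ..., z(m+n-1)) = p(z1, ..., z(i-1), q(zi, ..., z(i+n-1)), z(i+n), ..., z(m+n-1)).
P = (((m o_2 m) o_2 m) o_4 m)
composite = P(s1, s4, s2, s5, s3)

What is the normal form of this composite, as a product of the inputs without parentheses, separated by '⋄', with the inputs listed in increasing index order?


s1 ⋄ s2 ⋄ s3 ⋄ s4 ⋄ s5

Any arrangement under m is one operation, so sort the s-inputs.
(s4 ⋄ s2) collapses to s4 ⋄ s2
(s5 ⋄ s3) collapses to s5 ⋄ s3
((s4 ⋄ s2) ⋄ (s5 ⋄ s3)) collapses to s4 ⋄ s2 ⋄ s5 ⋄ s3
(s1 ⋄ ((s4 ⋄ s2) ⋄ (s5 ⋄ s3))) collapses to s1 ⋄ s4 ⋄ s2 ⋄ s5 ⋄ s3
reordering the factors by index: s1 ⋄ s2 ⋄ s3 ⋄ s4 ⋄ s5


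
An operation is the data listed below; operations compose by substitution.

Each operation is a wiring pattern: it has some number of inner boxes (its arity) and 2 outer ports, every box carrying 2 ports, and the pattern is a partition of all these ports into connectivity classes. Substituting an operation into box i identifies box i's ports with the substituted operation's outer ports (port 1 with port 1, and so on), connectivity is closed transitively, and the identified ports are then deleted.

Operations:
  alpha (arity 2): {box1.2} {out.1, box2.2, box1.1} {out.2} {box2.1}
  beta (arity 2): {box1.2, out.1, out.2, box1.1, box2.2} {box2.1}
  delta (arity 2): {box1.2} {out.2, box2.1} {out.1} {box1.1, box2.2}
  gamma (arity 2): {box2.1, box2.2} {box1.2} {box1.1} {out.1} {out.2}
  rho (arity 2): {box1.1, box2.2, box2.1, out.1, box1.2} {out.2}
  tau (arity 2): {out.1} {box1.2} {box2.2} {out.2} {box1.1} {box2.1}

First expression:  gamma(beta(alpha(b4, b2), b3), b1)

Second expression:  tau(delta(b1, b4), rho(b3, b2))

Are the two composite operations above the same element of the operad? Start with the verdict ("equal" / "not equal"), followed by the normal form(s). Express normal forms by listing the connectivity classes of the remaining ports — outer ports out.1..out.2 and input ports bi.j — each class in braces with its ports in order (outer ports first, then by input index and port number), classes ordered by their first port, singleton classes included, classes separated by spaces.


not equal; the first gives {out.1} {out.2} {b1.1, b1.2} {b2.1} {b2.2, b3.2, b4.1} {b3.1} {b4.2} and the second {out.1} {out.2} {b1.1, b4.2} {b1.2} {b2.1, b2.2, b3.1, b3.2} {b4.1}

The first composite normalizes to {out.1} {out.2} {b1.1, b1.2} {b2.1} {b2.2, b3.2, b4.1} {b3.1} {b4.2}
The second composite normalizes to {out.1} {out.2} {b1.1, b4.2} {b1.2} {b2.1, b2.2, b3.1, b3.2} {b4.1}
The normal forms differ: not equal.


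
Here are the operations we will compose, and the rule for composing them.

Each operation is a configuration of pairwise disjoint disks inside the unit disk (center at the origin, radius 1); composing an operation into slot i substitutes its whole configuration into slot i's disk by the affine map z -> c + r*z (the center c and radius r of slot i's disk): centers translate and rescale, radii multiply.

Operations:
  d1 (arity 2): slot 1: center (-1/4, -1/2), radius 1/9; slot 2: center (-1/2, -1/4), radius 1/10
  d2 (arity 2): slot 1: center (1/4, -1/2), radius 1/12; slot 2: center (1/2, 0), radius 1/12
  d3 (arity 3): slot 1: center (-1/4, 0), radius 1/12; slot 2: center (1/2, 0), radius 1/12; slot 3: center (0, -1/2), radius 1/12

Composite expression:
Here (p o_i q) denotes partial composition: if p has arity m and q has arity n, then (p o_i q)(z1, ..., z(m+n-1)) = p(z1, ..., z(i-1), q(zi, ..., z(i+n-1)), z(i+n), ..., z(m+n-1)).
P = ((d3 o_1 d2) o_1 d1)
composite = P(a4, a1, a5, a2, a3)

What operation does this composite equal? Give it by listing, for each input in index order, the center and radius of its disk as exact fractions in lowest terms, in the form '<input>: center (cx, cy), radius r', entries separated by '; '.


Follow each a-input down from d3: c' goes to c + r*c', radius to r*r'.
tracing a4 down its 3-map path: center (-133/576, -13/288), radius 1/1296
tracing a1 down its 3-map path: center (-67/288, -25/576), radius 1/1440
tracing a5 down its 2-map path: center (-5/24, 0), radius 1/144
tracing a2 down its 1-map path: center (1/2, 0), radius 1/12
tracing a3 down its 1-map path: center (0, -1/2), radius 1/12

a1: center (-67/288, -25/576), radius 1/1440; a2: center (1/2, 0), radius 1/12; a3: center (0, -1/2), radius 1/12; a4: center (-133/576, -13/288), radius 1/1296; a5: center (-5/24, 0), radius 1/144


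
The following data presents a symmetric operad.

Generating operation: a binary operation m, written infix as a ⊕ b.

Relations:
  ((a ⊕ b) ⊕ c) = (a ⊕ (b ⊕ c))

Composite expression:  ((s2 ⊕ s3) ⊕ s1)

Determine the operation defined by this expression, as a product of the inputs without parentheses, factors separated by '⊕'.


s2 ⊕ s3 ⊕ s1

The m-tree's shape is irrelevant; the s-reading-order decides.
(s2 ⊕ s3) spells out as s2 ⊕ s3
((s2 ⊕ s3) ⊕ s1) spells out as s2 ⊕ s3 ⊕ s1


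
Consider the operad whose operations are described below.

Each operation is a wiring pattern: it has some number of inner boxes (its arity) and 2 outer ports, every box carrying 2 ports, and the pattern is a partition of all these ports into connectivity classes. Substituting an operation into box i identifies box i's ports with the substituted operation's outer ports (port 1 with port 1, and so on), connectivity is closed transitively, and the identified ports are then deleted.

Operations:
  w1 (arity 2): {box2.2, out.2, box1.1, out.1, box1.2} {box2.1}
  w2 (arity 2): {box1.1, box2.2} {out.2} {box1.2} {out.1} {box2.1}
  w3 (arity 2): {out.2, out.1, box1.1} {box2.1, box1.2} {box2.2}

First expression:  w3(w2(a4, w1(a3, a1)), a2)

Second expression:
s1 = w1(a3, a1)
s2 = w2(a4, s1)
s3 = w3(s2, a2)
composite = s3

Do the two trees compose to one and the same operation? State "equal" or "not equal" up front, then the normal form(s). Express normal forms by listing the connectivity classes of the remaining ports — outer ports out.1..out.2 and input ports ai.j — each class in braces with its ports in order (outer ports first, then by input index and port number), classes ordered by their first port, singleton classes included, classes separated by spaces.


equal: each reduces to {out.1, out.2} {a1.1} {a1.2, a3.1, a3.2, a4.1} {a2.1} {a2.2} {a4.2}

In normal form, the first expression is {out.1, out.2} {a1.1} {a1.2, a3.1, a3.2, a4.1} {a2.1} {a2.2} {a4.2}
In normal form, the second expression is {out.1, out.2} {a1.1} {a1.2, a3.1, a3.2, a4.1} {a2.1} {a2.2} {a4.2}
Both agree, so they are equal.


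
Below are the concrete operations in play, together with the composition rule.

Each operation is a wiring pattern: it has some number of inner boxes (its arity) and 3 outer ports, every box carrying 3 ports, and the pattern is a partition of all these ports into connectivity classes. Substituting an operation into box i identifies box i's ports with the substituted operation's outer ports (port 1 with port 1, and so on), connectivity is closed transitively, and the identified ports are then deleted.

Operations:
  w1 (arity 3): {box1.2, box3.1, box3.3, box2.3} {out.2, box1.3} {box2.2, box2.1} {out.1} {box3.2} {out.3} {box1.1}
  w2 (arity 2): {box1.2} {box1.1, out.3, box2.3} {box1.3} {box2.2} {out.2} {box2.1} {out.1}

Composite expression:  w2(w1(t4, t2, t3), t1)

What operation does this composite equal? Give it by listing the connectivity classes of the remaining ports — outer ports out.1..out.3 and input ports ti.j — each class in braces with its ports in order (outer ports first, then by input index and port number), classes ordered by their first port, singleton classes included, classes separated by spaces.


Connectivity passes through glued w2-boundaries; trace each wire chain.
the subtree at w1 composes to {out.1} {out.2, t4.3} {out.3} {t2.1, t2.2} {t2.3, t3.1, t3.3, t4.2} {t3.2} {t4.1} on (t4, t2, t3); out.j = own outer ports
the subtree at w2 composes to {out.1} {out.2} {out.3, t1.3} {t1.1} {t1.2} {t2.1, t2.2} {t2.3, t3.1, t3.3, t4.2} {t3.2} {t4.1} {t4.3} on (t4, t2, t3, t1); out.j = own outer ports

{out.1} {out.2} {out.3, t1.3} {t1.1} {t1.2} {t2.1, t2.2} {t2.3, t3.1, t3.3, t4.2} {t3.2} {t4.1} {t4.3}


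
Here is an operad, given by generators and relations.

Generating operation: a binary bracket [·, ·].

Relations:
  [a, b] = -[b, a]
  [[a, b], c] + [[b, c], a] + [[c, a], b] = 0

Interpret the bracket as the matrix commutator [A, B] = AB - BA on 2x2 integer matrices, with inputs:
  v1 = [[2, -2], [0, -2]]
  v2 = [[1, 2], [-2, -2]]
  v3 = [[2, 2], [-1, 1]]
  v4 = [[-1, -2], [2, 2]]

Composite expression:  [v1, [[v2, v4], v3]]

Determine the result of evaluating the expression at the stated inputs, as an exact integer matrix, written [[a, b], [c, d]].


[v2, v4] = [[0, 0], [0, 0]]
[[v2, v4], v3] = [[0, 0], [0, 0]]
[v1, [[v2, v4], v3]] = [[0, 0], [0, 0]]

[[0, 0], [0, 0]]


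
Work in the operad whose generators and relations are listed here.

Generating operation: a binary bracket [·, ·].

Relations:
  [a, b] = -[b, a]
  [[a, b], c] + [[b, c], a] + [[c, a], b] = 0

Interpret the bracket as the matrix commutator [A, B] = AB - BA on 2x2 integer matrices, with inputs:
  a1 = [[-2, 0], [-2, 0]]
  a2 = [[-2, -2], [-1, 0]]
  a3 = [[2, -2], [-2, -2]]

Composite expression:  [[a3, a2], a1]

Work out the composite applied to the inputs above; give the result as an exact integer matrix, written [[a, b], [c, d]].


[[24, -24], [-24, -24]]

[a3, a2] = [[-2, -12], [8, 2]]
[[a3, a2], a1] = [[24, -24], [-24, -24]]


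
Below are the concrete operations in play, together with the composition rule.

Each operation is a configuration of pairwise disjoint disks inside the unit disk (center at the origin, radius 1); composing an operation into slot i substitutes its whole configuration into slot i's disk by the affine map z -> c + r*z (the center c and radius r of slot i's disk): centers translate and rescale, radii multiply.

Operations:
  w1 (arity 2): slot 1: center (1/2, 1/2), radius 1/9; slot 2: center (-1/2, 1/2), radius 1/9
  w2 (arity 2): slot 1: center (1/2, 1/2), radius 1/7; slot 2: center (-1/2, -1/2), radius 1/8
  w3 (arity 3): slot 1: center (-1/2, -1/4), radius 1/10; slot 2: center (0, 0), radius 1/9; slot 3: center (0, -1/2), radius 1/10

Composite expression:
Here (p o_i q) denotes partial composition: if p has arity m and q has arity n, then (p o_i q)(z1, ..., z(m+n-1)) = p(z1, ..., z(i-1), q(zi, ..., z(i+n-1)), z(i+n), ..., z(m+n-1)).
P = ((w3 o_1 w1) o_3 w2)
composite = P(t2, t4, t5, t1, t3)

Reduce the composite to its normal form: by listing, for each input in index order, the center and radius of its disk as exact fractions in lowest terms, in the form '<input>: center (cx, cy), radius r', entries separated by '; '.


t1: center (-1/18, -1/18), radius 1/72; t2: center (-9/20, -1/5), radius 1/90; t3: center (0, -1/2), radius 1/10; t4: center (-11/20, -1/5), radius 1/90; t5: center (1/18, 1/18), radius 1/63

Each t-disk chains the slot maps above it in w3; radii multiply.
input t2: composing its 2 substitution steps yields center (-9/20, -1/5), radius 1/90
input t4: composing its 2 substitution steps yields center (-11/20, -1/5), radius 1/90
input t5: composing its 2 substitution steps yields center (1/18, 1/18), radius 1/63
input t1: composing its 2 substitution steps yields center (-1/18, -1/18), radius 1/72
input t3: composing its 1 substitution step yields center (0, -1/2), radius 1/10


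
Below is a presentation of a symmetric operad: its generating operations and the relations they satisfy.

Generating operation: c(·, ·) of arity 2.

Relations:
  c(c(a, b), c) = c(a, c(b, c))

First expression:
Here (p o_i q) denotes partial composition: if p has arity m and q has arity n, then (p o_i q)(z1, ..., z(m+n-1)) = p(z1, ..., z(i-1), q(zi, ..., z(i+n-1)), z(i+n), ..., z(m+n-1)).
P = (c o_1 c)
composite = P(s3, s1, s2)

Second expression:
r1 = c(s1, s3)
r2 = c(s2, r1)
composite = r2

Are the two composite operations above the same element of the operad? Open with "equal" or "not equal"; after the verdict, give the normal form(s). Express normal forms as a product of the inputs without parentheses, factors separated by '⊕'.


not equal; first: s3 ⊕ s1 ⊕ s2; second: s2 ⊕ s1 ⊕ s3

In normal form, the first expression is s3 ⊕ s1 ⊕ s2
In normal form, the second expression is s2 ⊕ s1 ⊕ s3
The forms do not match — not equal.


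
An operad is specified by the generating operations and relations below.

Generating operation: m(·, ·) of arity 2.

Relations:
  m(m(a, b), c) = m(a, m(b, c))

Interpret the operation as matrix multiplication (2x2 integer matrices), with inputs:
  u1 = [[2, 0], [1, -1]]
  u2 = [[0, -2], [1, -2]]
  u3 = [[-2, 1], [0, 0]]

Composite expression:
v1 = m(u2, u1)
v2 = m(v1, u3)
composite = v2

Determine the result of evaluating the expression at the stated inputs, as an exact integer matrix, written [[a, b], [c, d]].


[[4, -2], [0, 0]]

m(u2, u1) = [[-2, 2], [0, 2]]
m(m(u2, u1), u3) = [[4, -2], [0, 0]]


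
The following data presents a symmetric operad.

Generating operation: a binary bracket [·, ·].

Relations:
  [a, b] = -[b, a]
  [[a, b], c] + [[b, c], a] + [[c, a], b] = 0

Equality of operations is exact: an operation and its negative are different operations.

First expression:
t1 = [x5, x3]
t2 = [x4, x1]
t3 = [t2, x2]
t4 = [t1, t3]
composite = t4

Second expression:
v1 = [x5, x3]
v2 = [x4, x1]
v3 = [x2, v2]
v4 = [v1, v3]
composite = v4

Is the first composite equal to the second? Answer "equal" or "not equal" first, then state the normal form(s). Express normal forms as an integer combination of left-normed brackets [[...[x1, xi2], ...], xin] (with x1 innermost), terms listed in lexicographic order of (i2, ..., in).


not equal: they reduce to -[[[[x1, x4], x2], x3], x5] + [[[[x1, x4], x2], x5], x3] and [[[[x1, x4], x2], x3], x5] - [[[[x1, x4], x2], x5], x3]

The first expression reduces to -[[[[x1, x4], x2], x3], x5] + [[[[x1, x4], x2], x5], x3]
The second expression reduces to [[[[x1, x4], x2], x3], x5] - [[[[x1, x4], x2], x5], x3]
The forms do not match — not equal.


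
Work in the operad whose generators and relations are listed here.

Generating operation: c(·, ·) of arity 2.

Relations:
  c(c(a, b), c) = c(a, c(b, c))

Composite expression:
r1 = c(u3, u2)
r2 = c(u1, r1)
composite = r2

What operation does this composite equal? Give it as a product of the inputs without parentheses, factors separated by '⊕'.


The c-tree's shape is irrelevant; the u-reading-order decides.
c(u3, u2) linearizes to u3 ⊕ u2
c(u1, c(u3, u2)) linearizes to u1 ⊕ u3 ⊕ u2

u1 ⊕ u3 ⊕ u2


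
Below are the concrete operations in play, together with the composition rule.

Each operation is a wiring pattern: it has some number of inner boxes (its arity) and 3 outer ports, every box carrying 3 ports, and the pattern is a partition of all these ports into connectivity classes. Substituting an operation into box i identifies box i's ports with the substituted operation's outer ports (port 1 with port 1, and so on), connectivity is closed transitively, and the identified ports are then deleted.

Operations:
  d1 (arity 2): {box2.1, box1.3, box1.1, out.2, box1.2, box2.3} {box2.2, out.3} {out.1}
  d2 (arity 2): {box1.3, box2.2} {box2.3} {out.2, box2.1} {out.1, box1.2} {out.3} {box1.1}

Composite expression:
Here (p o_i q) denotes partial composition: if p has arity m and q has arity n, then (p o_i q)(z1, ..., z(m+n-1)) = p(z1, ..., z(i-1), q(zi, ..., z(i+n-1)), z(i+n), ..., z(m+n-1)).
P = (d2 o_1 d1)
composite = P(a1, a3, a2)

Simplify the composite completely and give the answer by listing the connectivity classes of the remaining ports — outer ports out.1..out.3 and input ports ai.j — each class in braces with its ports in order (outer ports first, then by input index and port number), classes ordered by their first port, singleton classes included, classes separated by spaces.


{out.1, a1.1, a1.2, a1.3, a3.1, a3.3} {out.2, a2.1} {out.3} {a2.2, a3.2} {a2.3}

Treat the ports identified at d2 as solder joints: merge, then drop.
composing d1 on (a1, a3), with out.j its own outer ports: {out.1} {out.2, a1.1, a1.2, a1.3, a3.1, a3.3} {out.3, a3.2}
composing d2 on (a1, a3, a2), with out.j its own outer ports: {out.1, a1.1, a1.2, a1.3, a3.1, a3.3} {out.2, a2.1} {out.3} {a2.2, a3.2} {a2.3}


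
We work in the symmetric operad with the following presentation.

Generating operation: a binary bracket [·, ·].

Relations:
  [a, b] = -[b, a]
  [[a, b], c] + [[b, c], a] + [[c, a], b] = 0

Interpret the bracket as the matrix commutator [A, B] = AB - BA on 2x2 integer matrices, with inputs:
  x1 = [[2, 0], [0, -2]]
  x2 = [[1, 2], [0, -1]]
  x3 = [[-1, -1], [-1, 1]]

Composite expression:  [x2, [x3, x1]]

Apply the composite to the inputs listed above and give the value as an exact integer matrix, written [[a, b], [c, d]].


[[-8, 8], [8, 8]]


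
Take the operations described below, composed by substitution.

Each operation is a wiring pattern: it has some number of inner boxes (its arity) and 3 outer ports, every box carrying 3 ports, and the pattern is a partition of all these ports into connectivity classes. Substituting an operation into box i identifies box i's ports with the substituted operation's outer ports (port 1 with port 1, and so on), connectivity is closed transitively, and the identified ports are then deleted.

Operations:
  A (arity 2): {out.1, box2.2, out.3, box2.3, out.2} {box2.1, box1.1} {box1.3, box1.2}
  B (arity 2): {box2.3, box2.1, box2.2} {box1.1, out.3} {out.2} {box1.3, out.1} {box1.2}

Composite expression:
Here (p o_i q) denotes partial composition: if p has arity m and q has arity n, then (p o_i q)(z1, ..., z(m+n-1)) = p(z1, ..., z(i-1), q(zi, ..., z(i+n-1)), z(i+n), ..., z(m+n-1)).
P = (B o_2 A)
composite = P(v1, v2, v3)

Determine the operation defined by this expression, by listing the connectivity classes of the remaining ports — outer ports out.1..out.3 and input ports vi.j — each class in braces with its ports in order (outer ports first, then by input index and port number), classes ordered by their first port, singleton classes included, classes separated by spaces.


{out.1, v1.3} {out.2} {out.3, v1.1} {v1.2} {v2.1, v3.1} {v2.2, v2.3} {v3.2, v3.3}


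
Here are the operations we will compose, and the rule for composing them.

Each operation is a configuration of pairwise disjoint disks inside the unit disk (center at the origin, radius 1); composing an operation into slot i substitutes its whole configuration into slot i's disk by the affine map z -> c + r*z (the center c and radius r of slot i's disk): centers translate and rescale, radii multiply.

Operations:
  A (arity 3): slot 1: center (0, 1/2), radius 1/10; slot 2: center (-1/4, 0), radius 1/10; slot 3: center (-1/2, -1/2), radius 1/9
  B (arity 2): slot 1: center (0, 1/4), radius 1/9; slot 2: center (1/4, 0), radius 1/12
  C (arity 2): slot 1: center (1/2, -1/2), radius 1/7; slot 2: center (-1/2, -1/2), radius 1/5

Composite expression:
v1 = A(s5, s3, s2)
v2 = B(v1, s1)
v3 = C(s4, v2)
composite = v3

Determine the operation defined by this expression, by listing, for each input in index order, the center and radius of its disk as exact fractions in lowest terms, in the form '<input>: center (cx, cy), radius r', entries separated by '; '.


Nesting under C composes maps z -> c + r*z down each s-path.
for s4, the 1-step affine chain lands on center (1/2, -1/2), radius 1/7
for s5, the 3-step affine chain lands on center (-1/2, -79/180), radius 1/450
for s3, the 3-step affine chain lands on center (-91/180, -9/20), radius 1/450
for s2, the 3-step affine chain lands on center (-23/45, -83/180), radius 1/405
for s1, the 2-step affine chain lands on center (-9/20, -1/2), radius 1/60

s1: center (-9/20, -1/2), radius 1/60; s2: center (-23/45, -83/180), radius 1/405; s3: center (-91/180, -9/20), radius 1/450; s4: center (1/2, -1/2), radius 1/7; s5: center (-1/2, -79/180), radius 1/450
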